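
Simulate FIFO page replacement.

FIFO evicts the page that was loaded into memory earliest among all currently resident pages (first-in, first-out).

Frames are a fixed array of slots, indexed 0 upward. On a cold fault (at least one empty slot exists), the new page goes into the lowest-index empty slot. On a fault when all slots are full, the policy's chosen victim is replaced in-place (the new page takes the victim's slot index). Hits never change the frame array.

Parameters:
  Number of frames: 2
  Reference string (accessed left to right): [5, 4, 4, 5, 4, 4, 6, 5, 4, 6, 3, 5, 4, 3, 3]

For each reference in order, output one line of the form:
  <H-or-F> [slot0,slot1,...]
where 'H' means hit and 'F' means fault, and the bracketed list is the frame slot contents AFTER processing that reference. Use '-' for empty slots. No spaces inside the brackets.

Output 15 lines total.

F [5,-]
F [5,4]
H [5,4]
H [5,4]
H [5,4]
H [5,4]
F [6,4]
F [6,5]
F [4,5]
F [4,6]
F [3,6]
F [3,5]
F [4,5]
F [4,3]
H [4,3]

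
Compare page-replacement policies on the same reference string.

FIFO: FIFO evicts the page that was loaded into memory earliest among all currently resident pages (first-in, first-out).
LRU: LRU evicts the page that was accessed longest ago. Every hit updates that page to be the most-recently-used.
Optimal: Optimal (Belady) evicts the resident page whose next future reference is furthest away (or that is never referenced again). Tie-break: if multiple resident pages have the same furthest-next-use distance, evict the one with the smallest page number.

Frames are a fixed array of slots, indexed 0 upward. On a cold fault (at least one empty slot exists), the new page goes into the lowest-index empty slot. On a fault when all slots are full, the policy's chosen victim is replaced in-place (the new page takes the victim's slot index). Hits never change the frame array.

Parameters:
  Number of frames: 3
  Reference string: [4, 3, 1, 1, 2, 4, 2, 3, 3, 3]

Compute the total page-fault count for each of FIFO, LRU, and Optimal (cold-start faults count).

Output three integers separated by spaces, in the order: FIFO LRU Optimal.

--- FIFO ---
  step 0: ref 4 -> FAULT, frames=[4,-,-] (faults so far: 1)
  step 1: ref 3 -> FAULT, frames=[4,3,-] (faults so far: 2)
  step 2: ref 1 -> FAULT, frames=[4,3,1] (faults so far: 3)
  step 3: ref 1 -> HIT, frames=[4,3,1] (faults so far: 3)
  step 4: ref 2 -> FAULT, evict 4, frames=[2,3,1] (faults so far: 4)
  step 5: ref 4 -> FAULT, evict 3, frames=[2,4,1] (faults so far: 5)
  step 6: ref 2 -> HIT, frames=[2,4,1] (faults so far: 5)
  step 7: ref 3 -> FAULT, evict 1, frames=[2,4,3] (faults so far: 6)
  step 8: ref 3 -> HIT, frames=[2,4,3] (faults so far: 6)
  step 9: ref 3 -> HIT, frames=[2,4,3] (faults so far: 6)
  FIFO total faults: 6
--- LRU ---
  step 0: ref 4 -> FAULT, frames=[4,-,-] (faults so far: 1)
  step 1: ref 3 -> FAULT, frames=[4,3,-] (faults so far: 2)
  step 2: ref 1 -> FAULT, frames=[4,3,1] (faults so far: 3)
  step 3: ref 1 -> HIT, frames=[4,3,1] (faults so far: 3)
  step 4: ref 2 -> FAULT, evict 4, frames=[2,3,1] (faults so far: 4)
  step 5: ref 4 -> FAULT, evict 3, frames=[2,4,1] (faults so far: 5)
  step 6: ref 2 -> HIT, frames=[2,4,1] (faults so far: 5)
  step 7: ref 3 -> FAULT, evict 1, frames=[2,4,3] (faults so far: 6)
  step 8: ref 3 -> HIT, frames=[2,4,3] (faults so far: 6)
  step 9: ref 3 -> HIT, frames=[2,4,3] (faults so far: 6)
  LRU total faults: 6
--- Optimal ---
  step 0: ref 4 -> FAULT, frames=[4,-,-] (faults so far: 1)
  step 1: ref 3 -> FAULT, frames=[4,3,-] (faults so far: 2)
  step 2: ref 1 -> FAULT, frames=[4,3,1] (faults so far: 3)
  step 3: ref 1 -> HIT, frames=[4,3,1] (faults so far: 3)
  step 4: ref 2 -> FAULT, evict 1, frames=[4,3,2] (faults so far: 4)
  step 5: ref 4 -> HIT, frames=[4,3,2] (faults so far: 4)
  step 6: ref 2 -> HIT, frames=[4,3,2] (faults so far: 4)
  step 7: ref 3 -> HIT, frames=[4,3,2] (faults so far: 4)
  step 8: ref 3 -> HIT, frames=[4,3,2] (faults so far: 4)
  step 9: ref 3 -> HIT, frames=[4,3,2] (faults so far: 4)
  Optimal total faults: 4

Answer: 6 6 4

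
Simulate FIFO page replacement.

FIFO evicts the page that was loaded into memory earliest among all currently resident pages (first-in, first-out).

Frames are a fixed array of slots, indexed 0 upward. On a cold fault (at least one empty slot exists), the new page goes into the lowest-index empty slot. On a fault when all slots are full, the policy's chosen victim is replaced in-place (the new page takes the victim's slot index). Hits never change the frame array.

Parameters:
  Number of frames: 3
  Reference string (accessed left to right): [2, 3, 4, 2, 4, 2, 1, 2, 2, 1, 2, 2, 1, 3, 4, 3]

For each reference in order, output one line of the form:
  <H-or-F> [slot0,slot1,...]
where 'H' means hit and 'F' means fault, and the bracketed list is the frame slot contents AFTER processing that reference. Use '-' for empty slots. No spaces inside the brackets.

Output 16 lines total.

F [2,-,-]
F [2,3,-]
F [2,3,4]
H [2,3,4]
H [2,3,4]
H [2,3,4]
F [1,3,4]
F [1,2,4]
H [1,2,4]
H [1,2,4]
H [1,2,4]
H [1,2,4]
H [1,2,4]
F [1,2,3]
F [4,2,3]
H [4,2,3]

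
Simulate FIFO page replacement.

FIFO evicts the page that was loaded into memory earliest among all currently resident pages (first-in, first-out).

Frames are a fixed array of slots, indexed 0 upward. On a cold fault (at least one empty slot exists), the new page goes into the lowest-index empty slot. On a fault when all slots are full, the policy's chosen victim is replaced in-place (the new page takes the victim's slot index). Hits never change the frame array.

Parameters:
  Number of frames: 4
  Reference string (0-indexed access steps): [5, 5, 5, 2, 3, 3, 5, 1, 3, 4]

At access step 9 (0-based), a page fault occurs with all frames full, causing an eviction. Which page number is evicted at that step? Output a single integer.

Step 0: ref 5 -> FAULT, frames=[5,-,-,-]
Step 1: ref 5 -> HIT, frames=[5,-,-,-]
Step 2: ref 5 -> HIT, frames=[5,-,-,-]
Step 3: ref 2 -> FAULT, frames=[5,2,-,-]
Step 4: ref 3 -> FAULT, frames=[5,2,3,-]
Step 5: ref 3 -> HIT, frames=[5,2,3,-]
Step 6: ref 5 -> HIT, frames=[5,2,3,-]
Step 7: ref 1 -> FAULT, frames=[5,2,3,1]
Step 8: ref 3 -> HIT, frames=[5,2,3,1]
Step 9: ref 4 -> FAULT, evict 5, frames=[4,2,3,1]
At step 9: evicted page 5

Answer: 5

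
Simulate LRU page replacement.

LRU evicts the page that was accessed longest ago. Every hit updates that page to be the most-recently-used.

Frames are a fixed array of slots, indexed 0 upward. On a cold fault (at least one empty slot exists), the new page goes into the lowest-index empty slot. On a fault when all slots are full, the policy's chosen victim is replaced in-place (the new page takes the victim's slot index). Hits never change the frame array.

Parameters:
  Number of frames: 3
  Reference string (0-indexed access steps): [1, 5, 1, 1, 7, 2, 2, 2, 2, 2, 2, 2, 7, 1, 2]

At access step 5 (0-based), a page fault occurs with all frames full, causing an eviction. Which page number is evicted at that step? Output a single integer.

Step 0: ref 1 -> FAULT, frames=[1,-,-]
Step 1: ref 5 -> FAULT, frames=[1,5,-]
Step 2: ref 1 -> HIT, frames=[1,5,-]
Step 3: ref 1 -> HIT, frames=[1,5,-]
Step 4: ref 7 -> FAULT, frames=[1,5,7]
Step 5: ref 2 -> FAULT, evict 5, frames=[1,2,7]
At step 5: evicted page 5

Answer: 5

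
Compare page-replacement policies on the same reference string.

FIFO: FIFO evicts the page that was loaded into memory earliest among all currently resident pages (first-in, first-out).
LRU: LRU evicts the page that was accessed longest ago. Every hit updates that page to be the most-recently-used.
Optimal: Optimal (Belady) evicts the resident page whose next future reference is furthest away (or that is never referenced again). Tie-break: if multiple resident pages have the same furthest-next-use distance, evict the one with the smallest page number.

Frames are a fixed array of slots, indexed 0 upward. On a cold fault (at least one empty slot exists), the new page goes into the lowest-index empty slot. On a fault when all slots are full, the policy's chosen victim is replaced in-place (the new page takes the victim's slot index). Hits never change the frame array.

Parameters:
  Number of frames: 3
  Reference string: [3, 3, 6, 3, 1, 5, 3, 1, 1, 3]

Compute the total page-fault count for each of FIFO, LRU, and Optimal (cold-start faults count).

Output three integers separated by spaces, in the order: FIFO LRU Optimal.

Answer: 5 4 4

Derivation:
--- FIFO ---
  step 0: ref 3 -> FAULT, frames=[3,-,-] (faults so far: 1)
  step 1: ref 3 -> HIT, frames=[3,-,-] (faults so far: 1)
  step 2: ref 6 -> FAULT, frames=[3,6,-] (faults so far: 2)
  step 3: ref 3 -> HIT, frames=[3,6,-] (faults so far: 2)
  step 4: ref 1 -> FAULT, frames=[3,6,1] (faults so far: 3)
  step 5: ref 5 -> FAULT, evict 3, frames=[5,6,1] (faults so far: 4)
  step 6: ref 3 -> FAULT, evict 6, frames=[5,3,1] (faults so far: 5)
  step 7: ref 1 -> HIT, frames=[5,3,1] (faults so far: 5)
  step 8: ref 1 -> HIT, frames=[5,3,1] (faults so far: 5)
  step 9: ref 3 -> HIT, frames=[5,3,1] (faults so far: 5)
  FIFO total faults: 5
--- LRU ---
  step 0: ref 3 -> FAULT, frames=[3,-,-] (faults so far: 1)
  step 1: ref 3 -> HIT, frames=[3,-,-] (faults so far: 1)
  step 2: ref 6 -> FAULT, frames=[3,6,-] (faults so far: 2)
  step 3: ref 3 -> HIT, frames=[3,6,-] (faults so far: 2)
  step 4: ref 1 -> FAULT, frames=[3,6,1] (faults so far: 3)
  step 5: ref 5 -> FAULT, evict 6, frames=[3,5,1] (faults so far: 4)
  step 6: ref 3 -> HIT, frames=[3,5,1] (faults so far: 4)
  step 7: ref 1 -> HIT, frames=[3,5,1] (faults so far: 4)
  step 8: ref 1 -> HIT, frames=[3,5,1] (faults so far: 4)
  step 9: ref 3 -> HIT, frames=[3,5,1] (faults so far: 4)
  LRU total faults: 4
--- Optimal ---
  step 0: ref 3 -> FAULT, frames=[3,-,-] (faults so far: 1)
  step 1: ref 3 -> HIT, frames=[3,-,-] (faults so far: 1)
  step 2: ref 6 -> FAULT, frames=[3,6,-] (faults so far: 2)
  step 3: ref 3 -> HIT, frames=[3,6,-] (faults so far: 2)
  step 4: ref 1 -> FAULT, frames=[3,6,1] (faults so far: 3)
  step 5: ref 5 -> FAULT, evict 6, frames=[3,5,1] (faults so far: 4)
  step 6: ref 3 -> HIT, frames=[3,5,1] (faults so far: 4)
  step 7: ref 1 -> HIT, frames=[3,5,1] (faults so far: 4)
  step 8: ref 1 -> HIT, frames=[3,5,1] (faults so far: 4)
  step 9: ref 3 -> HIT, frames=[3,5,1] (faults so far: 4)
  Optimal total faults: 4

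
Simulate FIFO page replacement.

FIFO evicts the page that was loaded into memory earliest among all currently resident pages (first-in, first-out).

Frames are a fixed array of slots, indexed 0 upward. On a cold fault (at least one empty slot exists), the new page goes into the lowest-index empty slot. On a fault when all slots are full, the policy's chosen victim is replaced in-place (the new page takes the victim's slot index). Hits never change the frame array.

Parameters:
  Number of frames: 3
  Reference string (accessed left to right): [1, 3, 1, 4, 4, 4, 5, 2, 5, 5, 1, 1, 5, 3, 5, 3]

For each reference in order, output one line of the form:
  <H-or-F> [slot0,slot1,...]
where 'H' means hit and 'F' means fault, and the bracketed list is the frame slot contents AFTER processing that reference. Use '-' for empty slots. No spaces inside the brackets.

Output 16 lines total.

F [1,-,-]
F [1,3,-]
H [1,3,-]
F [1,3,4]
H [1,3,4]
H [1,3,4]
F [5,3,4]
F [5,2,4]
H [5,2,4]
H [5,2,4]
F [5,2,1]
H [5,2,1]
H [5,2,1]
F [3,2,1]
F [3,5,1]
H [3,5,1]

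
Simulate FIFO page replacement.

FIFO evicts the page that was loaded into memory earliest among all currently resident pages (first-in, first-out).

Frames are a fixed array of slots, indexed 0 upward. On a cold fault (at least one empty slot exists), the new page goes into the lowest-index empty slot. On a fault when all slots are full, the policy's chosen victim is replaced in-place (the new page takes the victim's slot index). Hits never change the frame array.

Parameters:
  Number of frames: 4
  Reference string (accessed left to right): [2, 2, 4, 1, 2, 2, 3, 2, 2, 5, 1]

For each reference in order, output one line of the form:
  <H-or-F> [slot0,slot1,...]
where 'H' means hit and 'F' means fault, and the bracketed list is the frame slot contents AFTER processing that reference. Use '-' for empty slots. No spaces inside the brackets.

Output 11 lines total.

F [2,-,-,-]
H [2,-,-,-]
F [2,4,-,-]
F [2,4,1,-]
H [2,4,1,-]
H [2,4,1,-]
F [2,4,1,3]
H [2,4,1,3]
H [2,4,1,3]
F [5,4,1,3]
H [5,4,1,3]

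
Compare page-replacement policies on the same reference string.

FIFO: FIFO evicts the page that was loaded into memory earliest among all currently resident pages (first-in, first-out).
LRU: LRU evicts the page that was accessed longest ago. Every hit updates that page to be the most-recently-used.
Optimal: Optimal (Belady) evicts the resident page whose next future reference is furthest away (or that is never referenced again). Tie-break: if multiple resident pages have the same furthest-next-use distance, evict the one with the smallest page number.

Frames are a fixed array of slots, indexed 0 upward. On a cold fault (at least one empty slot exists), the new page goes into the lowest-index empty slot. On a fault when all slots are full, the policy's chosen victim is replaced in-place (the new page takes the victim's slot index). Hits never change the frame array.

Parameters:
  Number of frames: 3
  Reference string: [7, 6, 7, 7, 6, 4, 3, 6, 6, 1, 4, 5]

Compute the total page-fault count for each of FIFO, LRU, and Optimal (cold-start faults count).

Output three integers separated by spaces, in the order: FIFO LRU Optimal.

--- FIFO ---
  step 0: ref 7 -> FAULT, frames=[7,-,-] (faults so far: 1)
  step 1: ref 6 -> FAULT, frames=[7,6,-] (faults so far: 2)
  step 2: ref 7 -> HIT, frames=[7,6,-] (faults so far: 2)
  step 3: ref 7 -> HIT, frames=[7,6,-] (faults so far: 2)
  step 4: ref 6 -> HIT, frames=[7,6,-] (faults so far: 2)
  step 5: ref 4 -> FAULT, frames=[7,6,4] (faults so far: 3)
  step 6: ref 3 -> FAULT, evict 7, frames=[3,6,4] (faults so far: 4)
  step 7: ref 6 -> HIT, frames=[3,6,4] (faults so far: 4)
  step 8: ref 6 -> HIT, frames=[3,6,4] (faults so far: 4)
  step 9: ref 1 -> FAULT, evict 6, frames=[3,1,4] (faults so far: 5)
  step 10: ref 4 -> HIT, frames=[3,1,4] (faults so far: 5)
  step 11: ref 5 -> FAULT, evict 4, frames=[3,1,5] (faults so far: 6)
  FIFO total faults: 6
--- LRU ---
  step 0: ref 7 -> FAULT, frames=[7,-,-] (faults so far: 1)
  step 1: ref 6 -> FAULT, frames=[7,6,-] (faults so far: 2)
  step 2: ref 7 -> HIT, frames=[7,6,-] (faults so far: 2)
  step 3: ref 7 -> HIT, frames=[7,6,-] (faults so far: 2)
  step 4: ref 6 -> HIT, frames=[7,6,-] (faults so far: 2)
  step 5: ref 4 -> FAULT, frames=[7,6,4] (faults so far: 3)
  step 6: ref 3 -> FAULT, evict 7, frames=[3,6,4] (faults so far: 4)
  step 7: ref 6 -> HIT, frames=[3,6,4] (faults so far: 4)
  step 8: ref 6 -> HIT, frames=[3,6,4] (faults so far: 4)
  step 9: ref 1 -> FAULT, evict 4, frames=[3,6,1] (faults so far: 5)
  step 10: ref 4 -> FAULT, evict 3, frames=[4,6,1] (faults so far: 6)
  step 11: ref 5 -> FAULT, evict 6, frames=[4,5,1] (faults so far: 7)
  LRU total faults: 7
--- Optimal ---
  step 0: ref 7 -> FAULT, frames=[7,-,-] (faults so far: 1)
  step 1: ref 6 -> FAULT, frames=[7,6,-] (faults so far: 2)
  step 2: ref 7 -> HIT, frames=[7,6,-] (faults so far: 2)
  step 3: ref 7 -> HIT, frames=[7,6,-] (faults so far: 2)
  step 4: ref 6 -> HIT, frames=[7,6,-] (faults so far: 2)
  step 5: ref 4 -> FAULT, frames=[7,6,4] (faults so far: 3)
  step 6: ref 3 -> FAULT, evict 7, frames=[3,6,4] (faults so far: 4)
  step 7: ref 6 -> HIT, frames=[3,6,4] (faults so far: 4)
  step 8: ref 6 -> HIT, frames=[3,6,4] (faults so far: 4)
  step 9: ref 1 -> FAULT, evict 3, frames=[1,6,4] (faults so far: 5)
  step 10: ref 4 -> HIT, frames=[1,6,4] (faults so far: 5)
  step 11: ref 5 -> FAULT, evict 1, frames=[5,6,4] (faults so far: 6)
  Optimal total faults: 6

Answer: 6 7 6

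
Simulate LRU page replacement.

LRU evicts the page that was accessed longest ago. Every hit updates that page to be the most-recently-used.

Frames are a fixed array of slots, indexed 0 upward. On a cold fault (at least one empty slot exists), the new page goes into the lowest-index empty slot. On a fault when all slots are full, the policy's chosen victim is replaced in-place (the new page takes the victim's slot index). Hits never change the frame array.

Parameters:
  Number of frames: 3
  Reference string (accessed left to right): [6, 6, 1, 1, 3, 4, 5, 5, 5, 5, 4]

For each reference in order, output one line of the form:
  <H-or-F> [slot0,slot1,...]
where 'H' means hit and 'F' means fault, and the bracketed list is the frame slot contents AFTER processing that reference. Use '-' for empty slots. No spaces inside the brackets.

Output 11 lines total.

F [6,-,-]
H [6,-,-]
F [6,1,-]
H [6,1,-]
F [6,1,3]
F [4,1,3]
F [4,5,3]
H [4,5,3]
H [4,5,3]
H [4,5,3]
H [4,5,3]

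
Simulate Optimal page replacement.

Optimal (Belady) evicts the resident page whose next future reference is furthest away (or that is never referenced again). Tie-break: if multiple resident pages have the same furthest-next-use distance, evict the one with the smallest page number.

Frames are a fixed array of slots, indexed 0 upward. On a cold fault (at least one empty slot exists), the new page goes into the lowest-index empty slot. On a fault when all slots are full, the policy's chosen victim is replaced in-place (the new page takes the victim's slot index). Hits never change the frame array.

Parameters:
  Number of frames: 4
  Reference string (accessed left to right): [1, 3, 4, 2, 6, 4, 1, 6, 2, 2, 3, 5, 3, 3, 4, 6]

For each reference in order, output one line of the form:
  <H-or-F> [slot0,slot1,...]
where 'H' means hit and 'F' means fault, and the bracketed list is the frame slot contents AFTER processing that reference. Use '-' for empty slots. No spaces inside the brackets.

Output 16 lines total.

F [1,-,-,-]
F [1,3,-,-]
F [1,3,4,-]
F [1,3,4,2]
F [1,6,4,2]
H [1,6,4,2]
H [1,6,4,2]
H [1,6,4,2]
H [1,6,4,2]
H [1,6,4,2]
F [3,6,4,2]
F [3,6,4,5]
H [3,6,4,5]
H [3,6,4,5]
H [3,6,4,5]
H [3,6,4,5]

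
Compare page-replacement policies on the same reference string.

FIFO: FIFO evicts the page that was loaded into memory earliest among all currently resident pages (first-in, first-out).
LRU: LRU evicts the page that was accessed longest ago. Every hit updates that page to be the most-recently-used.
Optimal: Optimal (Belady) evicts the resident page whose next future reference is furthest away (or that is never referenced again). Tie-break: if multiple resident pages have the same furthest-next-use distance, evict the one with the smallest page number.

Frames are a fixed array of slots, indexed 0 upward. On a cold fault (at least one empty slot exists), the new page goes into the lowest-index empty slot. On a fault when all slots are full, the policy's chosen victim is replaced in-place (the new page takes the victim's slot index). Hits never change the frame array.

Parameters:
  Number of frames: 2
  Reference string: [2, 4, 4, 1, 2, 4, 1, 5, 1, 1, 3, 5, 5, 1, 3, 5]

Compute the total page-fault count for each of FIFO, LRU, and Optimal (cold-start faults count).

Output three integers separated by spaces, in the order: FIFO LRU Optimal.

--- FIFO ---
  step 0: ref 2 -> FAULT, frames=[2,-] (faults so far: 1)
  step 1: ref 4 -> FAULT, frames=[2,4] (faults so far: 2)
  step 2: ref 4 -> HIT, frames=[2,4] (faults so far: 2)
  step 3: ref 1 -> FAULT, evict 2, frames=[1,4] (faults so far: 3)
  step 4: ref 2 -> FAULT, evict 4, frames=[1,2] (faults so far: 4)
  step 5: ref 4 -> FAULT, evict 1, frames=[4,2] (faults so far: 5)
  step 6: ref 1 -> FAULT, evict 2, frames=[4,1] (faults so far: 6)
  step 7: ref 5 -> FAULT, evict 4, frames=[5,1] (faults so far: 7)
  step 8: ref 1 -> HIT, frames=[5,1] (faults so far: 7)
  step 9: ref 1 -> HIT, frames=[5,1] (faults so far: 7)
  step 10: ref 3 -> FAULT, evict 1, frames=[5,3] (faults so far: 8)
  step 11: ref 5 -> HIT, frames=[5,3] (faults so far: 8)
  step 12: ref 5 -> HIT, frames=[5,3] (faults so far: 8)
  step 13: ref 1 -> FAULT, evict 5, frames=[1,3] (faults so far: 9)
  step 14: ref 3 -> HIT, frames=[1,3] (faults so far: 9)
  step 15: ref 5 -> FAULT, evict 3, frames=[1,5] (faults so far: 10)
  FIFO total faults: 10
--- LRU ---
  step 0: ref 2 -> FAULT, frames=[2,-] (faults so far: 1)
  step 1: ref 4 -> FAULT, frames=[2,4] (faults so far: 2)
  step 2: ref 4 -> HIT, frames=[2,4] (faults so far: 2)
  step 3: ref 1 -> FAULT, evict 2, frames=[1,4] (faults so far: 3)
  step 4: ref 2 -> FAULT, evict 4, frames=[1,2] (faults so far: 4)
  step 5: ref 4 -> FAULT, evict 1, frames=[4,2] (faults so far: 5)
  step 6: ref 1 -> FAULT, evict 2, frames=[4,1] (faults so far: 6)
  step 7: ref 5 -> FAULT, evict 4, frames=[5,1] (faults so far: 7)
  step 8: ref 1 -> HIT, frames=[5,1] (faults so far: 7)
  step 9: ref 1 -> HIT, frames=[5,1] (faults so far: 7)
  step 10: ref 3 -> FAULT, evict 5, frames=[3,1] (faults so far: 8)
  step 11: ref 5 -> FAULT, evict 1, frames=[3,5] (faults so far: 9)
  step 12: ref 5 -> HIT, frames=[3,5] (faults so far: 9)
  step 13: ref 1 -> FAULT, evict 3, frames=[1,5] (faults so far: 10)
  step 14: ref 3 -> FAULT, evict 5, frames=[1,3] (faults so far: 11)
  step 15: ref 5 -> FAULT, evict 1, frames=[5,3] (faults so far: 12)
  LRU total faults: 12
--- Optimal ---
  step 0: ref 2 -> FAULT, frames=[2,-] (faults so far: 1)
  step 1: ref 4 -> FAULT, frames=[2,4] (faults so far: 2)
  step 2: ref 4 -> HIT, frames=[2,4] (faults so far: 2)
  step 3: ref 1 -> FAULT, evict 4, frames=[2,1] (faults so far: 3)
  step 4: ref 2 -> HIT, frames=[2,1] (faults so far: 3)
  step 5: ref 4 -> FAULT, evict 2, frames=[4,1] (faults so far: 4)
  step 6: ref 1 -> HIT, frames=[4,1] (faults so far: 4)
  step 7: ref 5 -> FAULT, evict 4, frames=[5,1] (faults so far: 5)
  step 8: ref 1 -> HIT, frames=[5,1] (faults so far: 5)
  step 9: ref 1 -> HIT, frames=[5,1] (faults so far: 5)
  step 10: ref 3 -> FAULT, evict 1, frames=[5,3] (faults so far: 6)
  step 11: ref 5 -> HIT, frames=[5,3] (faults so far: 6)
  step 12: ref 5 -> HIT, frames=[5,3] (faults so far: 6)
  step 13: ref 1 -> FAULT, evict 5, frames=[1,3] (faults so far: 7)
  step 14: ref 3 -> HIT, frames=[1,3] (faults so far: 7)
  step 15: ref 5 -> FAULT, evict 1, frames=[5,3] (faults so far: 8)
  Optimal total faults: 8

Answer: 10 12 8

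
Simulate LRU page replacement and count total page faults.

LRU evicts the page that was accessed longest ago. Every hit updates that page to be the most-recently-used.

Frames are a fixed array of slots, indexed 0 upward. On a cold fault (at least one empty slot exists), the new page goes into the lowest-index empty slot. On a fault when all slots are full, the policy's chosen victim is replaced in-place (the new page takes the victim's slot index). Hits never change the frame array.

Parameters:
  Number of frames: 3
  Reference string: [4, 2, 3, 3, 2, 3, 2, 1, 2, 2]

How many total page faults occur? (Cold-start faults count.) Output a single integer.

Step 0: ref 4 → FAULT, frames=[4,-,-]
Step 1: ref 2 → FAULT, frames=[4,2,-]
Step 2: ref 3 → FAULT, frames=[4,2,3]
Step 3: ref 3 → HIT, frames=[4,2,3]
Step 4: ref 2 → HIT, frames=[4,2,3]
Step 5: ref 3 → HIT, frames=[4,2,3]
Step 6: ref 2 → HIT, frames=[4,2,3]
Step 7: ref 1 → FAULT (evict 4), frames=[1,2,3]
Step 8: ref 2 → HIT, frames=[1,2,3]
Step 9: ref 2 → HIT, frames=[1,2,3]
Total faults: 4

Answer: 4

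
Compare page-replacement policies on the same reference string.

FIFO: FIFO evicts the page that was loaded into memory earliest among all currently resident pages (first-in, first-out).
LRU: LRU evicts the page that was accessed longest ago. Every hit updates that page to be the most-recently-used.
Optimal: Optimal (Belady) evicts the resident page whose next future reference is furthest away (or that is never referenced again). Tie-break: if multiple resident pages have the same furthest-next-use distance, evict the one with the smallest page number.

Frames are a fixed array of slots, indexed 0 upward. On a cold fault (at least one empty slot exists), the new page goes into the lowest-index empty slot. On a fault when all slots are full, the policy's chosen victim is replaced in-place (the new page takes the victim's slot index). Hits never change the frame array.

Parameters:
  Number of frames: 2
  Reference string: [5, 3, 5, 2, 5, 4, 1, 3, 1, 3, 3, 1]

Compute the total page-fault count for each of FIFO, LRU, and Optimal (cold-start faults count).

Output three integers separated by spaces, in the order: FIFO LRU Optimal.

--- FIFO ---
  step 0: ref 5 -> FAULT, frames=[5,-] (faults so far: 1)
  step 1: ref 3 -> FAULT, frames=[5,3] (faults so far: 2)
  step 2: ref 5 -> HIT, frames=[5,3] (faults so far: 2)
  step 3: ref 2 -> FAULT, evict 5, frames=[2,3] (faults so far: 3)
  step 4: ref 5 -> FAULT, evict 3, frames=[2,5] (faults so far: 4)
  step 5: ref 4 -> FAULT, evict 2, frames=[4,5] (faults so far: 5)
  step 6: ref 1 -> FAULT, evict 5, frames=[4,1] (faults so far: 6)
  step 7: ref 3 -> FAULT, evict 4, frames=[3,1] (faults so far: 7)
  step 8: ref 1 -> HIT, frames=[3,1] (faults so far: 7)
  step 9: ref 3 -> HIT, frames=[3,1] (faults so far: 7)
  step 10: ref 3 -> HIT, frames=[3,1] (faults so far: 7)
  step 11: ref 1 -> HIT, frames=[3,1] (faults so far: 7)
  FIFO total faults: 7
--- LRU ---
  step 0: ref 5 -> FAULT, frames=[5,-] (faults so far: 1)
  step 1: ref 3 -> FAULT, frames=[5,3] (faults so far: 2)
  step 2: ref 5 -> HIT, frames=[5,3] (faults so far: 2)
  step 3: ref 2 -> FAULT, evict 3, frames=[5,2] (faults so far: 3)
  step 4: ref 5 -> HIT, frames=[5,2] (faults so far: 3)
  step 5: ref 4 -> FAULT, evict 2, frames=[5,4] (faults so far: 4)
  step 6: ref 1 -> FAULT, evict 5, frames=[1,4] (faults so far: 5)
  step 7: ref 3 -> FAULT, evict 4, frames=[1,3] (faults so far: 6)
  step 8: ref 1 -> HIT, frames=[1,3] (faults so far: 6)
  step 9: ref 3 -> HIT, frames=[1,3] (faults so far: 6)
  step 10: ref 3 -> HIT, frames=[1,3] (faults so far: 6)
  step 11: ref 1 -> HIT, frames=[1,3] (faults so far: 6)
  LRU total faults: 6
--- Optimal ---
  step 0: ref 5 -> FAULT, frames=[5,-] (faults so far: 1)
  step 1: ref 3 -> FAULT, frames=[5,3] (faults so far: 2)
  step 2: ref 5 -> HIT, frames=[5,3] (faults so far: 2)
  step 3: ref 2 -> FAULT, evict 3, frames=[5,2] (faults so far: 3)
  step 4: ref 5 -> HIT, frames=[5,2] (faults so far: 3)
  step 5: ref 4 -> FAULT, evict 2, frames=[5,4] (faults so far: 4)
  step 6: ref 1 -> FAULT, evict 4, frames=[5,1] (faults so far: 5)
  step 7: ref 3 -> FAULT, evict 5, frames=[3,1] (faults so far: 6)
  step 8: ref 1 -> HIT, frames=[3,1] (faults so far: 6)
  step 9: ref 3 -> HIT, frames=[3,1] (faults so far: 6)
  step 10: ref 3 -> HIT, frames=[3,1] (faults so far: 6)
  step 11: ref 1 -> HIT, frames=[3,1] (faults so far: 6)
  Optimal total faults: 6

Answer: 7 6 6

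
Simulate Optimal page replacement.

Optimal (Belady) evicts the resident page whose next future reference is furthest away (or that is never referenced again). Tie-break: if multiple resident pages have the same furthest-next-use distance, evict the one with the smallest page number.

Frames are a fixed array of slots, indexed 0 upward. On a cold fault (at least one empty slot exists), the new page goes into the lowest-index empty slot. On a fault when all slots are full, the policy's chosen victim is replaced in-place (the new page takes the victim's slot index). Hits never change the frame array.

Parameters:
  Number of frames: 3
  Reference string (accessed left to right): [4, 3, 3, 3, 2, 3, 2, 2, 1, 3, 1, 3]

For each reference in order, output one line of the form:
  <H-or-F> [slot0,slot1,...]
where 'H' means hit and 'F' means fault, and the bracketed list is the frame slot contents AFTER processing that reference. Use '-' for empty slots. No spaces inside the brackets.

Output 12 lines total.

F [4,-,-]
F [4,3,-]
H [4,3,-]
H [4,3,-]
F [4,3,2]
H [4,3,2]
H [4,3,2]
H [4,3,2]
F [4,3,1]
H [4,3,1]
H [4,3,1]
H [4,3,1]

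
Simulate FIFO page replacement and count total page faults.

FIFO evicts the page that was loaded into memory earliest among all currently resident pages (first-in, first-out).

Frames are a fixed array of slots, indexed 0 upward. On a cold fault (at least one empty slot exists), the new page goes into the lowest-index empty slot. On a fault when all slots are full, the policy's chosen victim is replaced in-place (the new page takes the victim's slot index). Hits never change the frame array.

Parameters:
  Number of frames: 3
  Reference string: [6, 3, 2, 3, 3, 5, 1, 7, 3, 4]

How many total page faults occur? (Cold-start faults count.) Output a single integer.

Step 0: ref 6 → FAULT, frames=[6,-,-]
Step 1: ref 3 → FAULT, frames=[6,3,-]
Step 2: ref 2 → FAULT, frames=[6,3,2]
Step 3: ref 3 → HIT, frames=[6,3,2]
Step 4: ref 3 → HIT, frames=[6,3,2]
Step 5: ref 5 → FAULT (evict 6), frames=[5,3,2]
Step 6: ref 1 → FAULT (evict 3), frames=[5,1,2]
Step 7: ref 7 → FAULT (evict 2), frames=[5,1,7]
Step 8: ref 3 → FAULT (evict 5), frames=[3,1,7]
Step 9: ref 4 → FAULT (evict 1), frames=[3,4,7]
Total faults: 8

Answer: 8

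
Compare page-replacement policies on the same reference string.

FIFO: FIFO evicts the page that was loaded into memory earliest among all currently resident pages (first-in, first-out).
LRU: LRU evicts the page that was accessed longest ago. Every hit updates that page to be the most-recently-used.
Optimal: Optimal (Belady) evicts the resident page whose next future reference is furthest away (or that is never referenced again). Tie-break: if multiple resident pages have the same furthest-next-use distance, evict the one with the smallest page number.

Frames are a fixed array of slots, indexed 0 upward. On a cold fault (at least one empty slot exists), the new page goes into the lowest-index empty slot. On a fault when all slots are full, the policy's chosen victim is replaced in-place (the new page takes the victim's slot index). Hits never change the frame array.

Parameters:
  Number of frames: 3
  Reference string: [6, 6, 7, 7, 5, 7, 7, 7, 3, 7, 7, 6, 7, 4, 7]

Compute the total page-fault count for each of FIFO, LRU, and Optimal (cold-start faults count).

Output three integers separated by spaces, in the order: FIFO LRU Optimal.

--- FIFO ---
  step 0: ref 6 -> FAULT, frames=[6,-,-] (faults so far: 1)
  step 1: ref 6 -> HIT, frames=[6,-,-] (faults so far: 1)
  step 2: ref 7 -> FAULT, frames=[6,7,-] (faults so far: 2)
  step 3: ref 7 -> HIT, frames=[6,7,-] (faults so far: 2)
  step 4: ref 5 -> FAULT, frames=[6,7,5] (faults so far: 3)
  step 5: ref 7 -> HIT, frames=[6,7,5] (faults so far: 3)
  step 6: ref 7 -> HIT, frames=[6,7,5] (faults so far: 3)
  step 7: ref 7 -> HIT, frames=[6,7,5] (faults so far: 3)
  step 8: ref 3 -> FAULT, evict 6, frames=[3,7,5] (faults so far: 4)
  step 9: ref 7 -> HIT, frames=[3,7,5] (faults so far: 4)
  step 10: ref 7 -> HIT, frames=[3,7,5] (faults so far: 4)
  step 11: ref 6 -> FAULT, evict 7, frames=[3,6,5] (faults so far: 5)
  step 12: ref 7 -> FAULT, evict 5, frames=[3,6,7] (faults so far: 6)
  step 13: ref 4 -> FAULT, evict 3, frames=[4,6,7] (faults so far: 7)
  step 14: ref 7 -> HIT, frames=[4,6,7] (faults so far: 7)
  FIFO total faults: 7
--- LRU ---
  step 0: ref 6 -> FAULT, frames=[6,-,-] (faults so far: 1)
  step 1: ref 6 -> HIT, frames=[6,-,-] (faults so far: 1)
  step 2: ref 7 -> FAULT, frames=[6,7,-] (faults so far: 2)
  step 3: ref 7 -> HIT, frames=[6,7,-] (faults so far: 2)
  step 4: ref 5 -> FAULT, frames=[6,7,5] (faults so far: 3)
  step 5: ref 7 -> HIT, frames=[6,7,5] (faults so far: 3)
  step 6: ref 7 -> HIT, frames=[6,7,5] (faults so far: 3)
  step 7: ref 7 -> HIT, frames=[6,7,5] (faults so far: 3)
  step 8: ref 3 -> FAULT, evict 6, frames=[3,7,5] (faults so far: 4)
  step 9: ref 7 -> HIT, frames=[3,7,5] (faults so far: 4)
  step 10: ref 7 -> HIT, frames=[3,7,5] (faults so far: 4)
  step 11: ref 6 -> FAULT, evict 5, frames=[3,7,6] (faults so far: 5)
  step 12: ref 7 -> HIT, frames=[3,7,6] (faults so far: 5)
  step 13: ref 4 -> FAULT, evict 3, frames=[4,7,6] (faults so far: 6)
  step 14: ref 7 -> HIT, frames=[4,7,6] (faults so far: 6)
  LRU total faults: 6
--- Optimal ---
  step 0: ref 6 -> FAULT, frames=[6,-,-] (faults so far: 1)
  step 1: ref 6 -> HIT, frames=[6,-,-] (faults so far: 1)
  step 2: ref 7 -> FAULT, frames=[6,7,-] (faults so far: 2)
  step 3: ref 7 -> HIT, frames=[6,7,-] (faults so far: 2)
  step 4: ref 5 -> FAULT, frames=[6,7,5] (faults so far: 3)
  step 5: ref 7 -> HIT, frames=[6,7,5] (faults so far: 3)
  step 6: ref 7 -> HIT, frames=[6,7,5] (faults so far: 3)
  step 7: ref 7 -> HIT, frames=[6,7,5] (faults so far: 3)
  step 8: ref 3 -> FAULT, evict 5, frames=[6,7,3] (faults so far: 4)
  step 9: ref 7 -> HIT, frames=[6,7,3] (faults so far: 4)
  step 10: ref 7 -> HIT, frames=[6,7,3] (faults so far: 4)
  step 11: ref 6 -> HIT, frames=[6,7,3] (faults so far: 4)
  step 12: ref 7 -> HIT, frames=[6,7,3] (faults so far: 4)
  step 13: ref 4 -> FAULT, evict 3, frames=[6,7,4] (faults so far: 5)
  step 14: ref 7 -> HIT, frames=[6,7,4] (faults so far: 5)
  Optimal total faults: 5

Answer: 7 6 5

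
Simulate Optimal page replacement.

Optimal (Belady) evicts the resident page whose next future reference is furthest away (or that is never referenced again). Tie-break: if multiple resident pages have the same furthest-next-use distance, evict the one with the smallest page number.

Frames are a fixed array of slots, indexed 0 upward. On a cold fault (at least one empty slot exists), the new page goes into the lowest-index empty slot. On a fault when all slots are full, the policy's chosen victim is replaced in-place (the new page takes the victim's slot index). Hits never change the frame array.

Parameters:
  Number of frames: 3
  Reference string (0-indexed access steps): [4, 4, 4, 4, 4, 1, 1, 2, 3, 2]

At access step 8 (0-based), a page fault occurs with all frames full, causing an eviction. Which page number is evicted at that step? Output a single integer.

Answer: 1

Derivation:
Step 0: ref 4 -> FAULT, frames=[4,-,-]
Step 1: ref 4 -> HIT, frames=[4,-,-]
Step 2: ref 4 -> HIT, frames=[4,-,-]
Step 3: ref 4 -> HIT, frames=[4,-,-]
Step 4: ref 4 -> HIT, frames=[4,-,-]
Step 5: ref 1 -> FAULT, frames=[4,1,-]
Step 6: ref 1 -> HIT, frames=[4,1,-]
Step 7: ref 2 -> FAULT, frames=[4,1,2]
Step 8: ref 3 -> FAULT, evict 1, frames=[4,3,2]
At step 8: evicted page 1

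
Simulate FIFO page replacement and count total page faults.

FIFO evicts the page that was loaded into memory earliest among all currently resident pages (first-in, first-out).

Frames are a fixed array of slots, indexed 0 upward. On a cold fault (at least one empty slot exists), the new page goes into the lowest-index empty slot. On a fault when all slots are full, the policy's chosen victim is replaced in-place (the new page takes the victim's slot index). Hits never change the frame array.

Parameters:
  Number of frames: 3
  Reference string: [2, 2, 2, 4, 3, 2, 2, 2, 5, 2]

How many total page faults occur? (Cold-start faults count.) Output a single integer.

Step 0: ref 2 → FAULT, frames=[2,-,-]
Step 1: ref 2 → HIT, frames=[2,-,-]
Step 2: ref 2 → HIT, frames=[2,-,-]
Step 3: ref 4 → FAULT, frames=[2,4,-]
Step 4: ref 3 → FAULT, frames=[2,4,3]
Step 5: ref 2 → HIT, frames=[2,4,3]
Step 6: ref 2 → HIT, frames=[2,4,3]
Step 7: ref 2 → HIT, frames=[2,4,3]
Step 8: ref 5 → FAULT (evict 2), frames=[5,4,3]
Step 9: ref 2 → FAULT (evict 4), frames=[5,2,3]
Total faults: 5

Answer: 5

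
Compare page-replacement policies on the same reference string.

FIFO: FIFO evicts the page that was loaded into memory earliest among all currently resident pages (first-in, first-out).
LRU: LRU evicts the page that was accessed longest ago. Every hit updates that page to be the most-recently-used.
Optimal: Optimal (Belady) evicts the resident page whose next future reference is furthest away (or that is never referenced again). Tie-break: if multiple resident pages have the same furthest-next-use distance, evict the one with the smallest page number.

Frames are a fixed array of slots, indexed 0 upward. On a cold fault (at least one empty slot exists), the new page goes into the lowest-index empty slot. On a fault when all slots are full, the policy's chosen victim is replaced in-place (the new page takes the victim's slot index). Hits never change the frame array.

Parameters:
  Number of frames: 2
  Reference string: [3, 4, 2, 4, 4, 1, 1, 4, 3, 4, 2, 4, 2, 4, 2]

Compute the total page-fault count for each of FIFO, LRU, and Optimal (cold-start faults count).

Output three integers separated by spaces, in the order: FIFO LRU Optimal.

Answer: 8 6 6

Derivation:
--- FIFO ---
  step 0: ref 3 -> FAULT, frames=[3,-] (faults so far: 1)
  step 1: ref 4 -> FAULT, frames=[3,4] (faults so far: 2)
  step 2: ref 2 -> FAULT, evict 3, frames=[2,4] (faults so far: 3)
  step 3: ref 4 -> HIT, frames=[2,4] (faults so far: 3)
  step 4: ref 4 -> HIT, frames=[2,4] (faults so far: 3)
  step 5: ref 1 -> FAULT, evict 4, frames=[2,1] (faults so far: 4)
  step 6: ref 1 -> HIT, frames=[2,1] (faults so far: 4)
  step 7: ref 4 -> FAULT, evict 2, frames=[4,1] (faults so far: 5)
  step 8: ref 3 -> FAULT, evict 1, frames=[4,3] (faults so far: 6)
  step 9: ref 4 -> HIT, frames=[4,3] (faults so far: 6)
  step 10: ref 2 -> FAULT, evict 4, frames=[2,3] (faults so far: 7)
  step 11: ref 4 -> FAULT, evict 3, frames=[2,4] (faults so far: 8)
  step 12: ref 2 -> HIT, frames=[2,4] (faults so far: 8)
  step 13: ref 4 -> HIT, frames=[2,4] (faults so far: 8)
  step 14: ref 2 -> HIT, frames=[2,4] (faults so far: 8)
  FIFO total faults: 8
--- LRU ---
  step 0: ref 3 -> FAULT, frames=[3,-] (faults so far: 1)
  step 1: ref 4 -> FAULT, frames=[3,4] (faults so far: 2)
  step 2: ref 2 -> FAULT, evict 3, frames=[2,4] (faults so far: 3)
  step 3: ref 4 -> HIT, frames=[2,4] (faults so far: 3)
  step 4: ref 4 -> HIT, frames=[2,4] (faults so far: 3)
  step 5: ref 1 -> FAULT, evict 2, frames=[1,4] (faults so far: 4)
  step 6: ref 1 -> HIT, frames=[1,4] (faults so far: 4)
  step 7: ref 4 -> HIT, frames=[1,4] (faults so far: 4)
  step 8: ref 3 -> FAULT, evict 1, frames=[3,4] (faults so far: 5)
  step 9: ref 4 -> HIT, frames=[3,4] (faults so far: 5)
  step 10: ref 2 -> FAULT, evict 3, frames=[2,4] (faults so far: 6)
  step 11: ref 4 -> HIT, frames=[2,4] (faults so far: 6)
  step 12: ref 2 -> HIT, frames=[2,4] (faults so far: 6)
  step 13: ref 4 -> HIT, frames=[2,4] (faults so far: 6)
  step 14: ref 2 -> HIT, frames=[2,4] (faults so far: 6)
  LRU total faults: 6
--- Optimal ---
  step 0: ref 3 -> FAULT, frames=[3,-] (faults so far: 1)
  step 1: ref 4 -> FAULT, frames=[3,4] (faults so far: 2)
  step 2: ref 2 -> FAULT, evict 3, frames=[2,4] (faults so far: 3)
  step 3: ref 4 -> HIT, frames=[2,4] (faults so far: 3)
  step 4: ref 4 -> HIT, frames=[2,4] (faults so far: 3)
  step 5: ref 1 -> FAULT, evict 2, frames=[1,4] (faults so far: 4)
  step 6: ref 1 -> HIT, frames=[1,4] (faults so far: 4)
  step 7: ref 4 -> HIT, frames=[1,4] (faults so far: 4)
  step 8: ref 3 -> FAULT, evict 1, frames=[3,4] (faults so far: 5)
  step 9: ref 4 -> HIT, frames=[3,4] (faults so far: 5)
  step 10: ref 2 -> FAULT, evict 3, frames=[2,4] (faults so far: 6)
  step 11: ref 4 -> HIT, frames=[2,4] (faults so far: 6)
  step 12: ref 2 -> HIT, frames=[2,4] (faults so far: 6)
  step 13: ref 4 -> HIT, frames=[2,4] (faults so far: 6)
  step 14: ref 2 -> HIT, frames=[2,4] (faults so far: 6)
  Optimal total faults: 6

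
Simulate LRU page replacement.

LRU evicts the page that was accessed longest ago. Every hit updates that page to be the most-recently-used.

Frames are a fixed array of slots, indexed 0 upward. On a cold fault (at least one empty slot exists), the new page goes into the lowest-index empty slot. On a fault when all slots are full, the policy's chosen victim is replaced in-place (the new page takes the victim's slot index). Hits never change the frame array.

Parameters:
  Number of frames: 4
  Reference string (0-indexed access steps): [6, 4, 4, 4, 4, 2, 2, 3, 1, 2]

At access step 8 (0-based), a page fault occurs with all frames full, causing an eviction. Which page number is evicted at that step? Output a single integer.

Answer: 6

Derivation:
Step 0: ref 6 -> FAULT, frames=[6,-,-,-]
Step 1: ref 4 -> FAULT, frames=[6,4,-,-]
Step 2: ref 4 -> HIT, frames=[6,4,-,-]
Step 3: ref 4 -> HIT, frames=[6,4,-,-]
Step 4: ref 4 -> HIT, frames=[6,4,-,-]
Step 5: ref 2 -> FAULT, frames=[6,4,2,-]
Step 6: ref 2 -> HIT, frames=[6,4,2,-]
Step 7: ref 3 -> FAULT, frames=[6,4,2,3]
Step 8: ref 1 -> FAULT, evict 6, frames=[1,4,2,3]
At step 8: evicted page 6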